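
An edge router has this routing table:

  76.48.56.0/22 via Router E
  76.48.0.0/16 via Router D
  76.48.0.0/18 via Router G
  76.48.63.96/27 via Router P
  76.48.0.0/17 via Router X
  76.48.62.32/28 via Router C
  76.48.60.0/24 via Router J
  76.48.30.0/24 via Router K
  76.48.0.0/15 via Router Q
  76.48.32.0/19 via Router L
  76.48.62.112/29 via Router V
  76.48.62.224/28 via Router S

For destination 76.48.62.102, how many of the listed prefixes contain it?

5

Prefixes containing 76.48.62.102:
  76.48.0.0/15 (76.48.0.0 - 76.49.255.255)
  76.48.0.0/16 (76.48.0.0 - 76.48.255.255)
  76.48.0.0/17 (76.48.0.0 - 76.48.127.255)
  76.48.0.0/18 (76.48.0.0 - 76.48.63.255)
  76.48.32.0/19 (76.48.32.0 - 76.48.63.255)
Total matching entries: 5.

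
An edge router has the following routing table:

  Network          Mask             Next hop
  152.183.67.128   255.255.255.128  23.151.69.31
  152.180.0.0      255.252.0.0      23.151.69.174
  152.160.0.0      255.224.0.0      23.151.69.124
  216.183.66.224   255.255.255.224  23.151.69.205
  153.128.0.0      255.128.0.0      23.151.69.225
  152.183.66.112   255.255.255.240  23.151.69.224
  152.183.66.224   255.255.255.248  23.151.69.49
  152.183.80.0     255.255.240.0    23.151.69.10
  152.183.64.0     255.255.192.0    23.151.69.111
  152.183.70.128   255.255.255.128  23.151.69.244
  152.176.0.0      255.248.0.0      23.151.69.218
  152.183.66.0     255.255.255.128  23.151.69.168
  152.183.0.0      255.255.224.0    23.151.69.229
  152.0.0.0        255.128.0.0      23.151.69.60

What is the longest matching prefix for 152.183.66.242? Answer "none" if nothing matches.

152.183.64.0/18

Entries matching 152.183.66.242:
  152.160.0.0/11 (152.160.0.0 - 152.191.255.255)
  152.176.0.0/13 (152.176.0.0 - 152.183.255.255)
  152.180.0.0/14 (152.180.0.0 - 152.183.255.255)
  152.183.64.0/18 (152.183.64.0 - 152.183.127.255)
Most specific is 152.183.64.0/18.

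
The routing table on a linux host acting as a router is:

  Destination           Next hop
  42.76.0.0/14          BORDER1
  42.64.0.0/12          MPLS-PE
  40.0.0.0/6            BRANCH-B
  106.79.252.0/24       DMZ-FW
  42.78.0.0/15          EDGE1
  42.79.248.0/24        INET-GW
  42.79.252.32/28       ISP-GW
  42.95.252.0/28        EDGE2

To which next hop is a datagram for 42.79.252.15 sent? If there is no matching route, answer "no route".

Routes whose prefix contains 42.79.252.15:
  40.0.0.0/6 (40.0.0.0 - 43.255.255.255) -> BRANCH-B
  42.64.0.0/12 (42.64.0.0 - 42.79.255.255) -> MPLS-PE
  42.76.0.0/14 (42.76.0.0 - 42.79.255.255) -> BORDER1
  42.78.0.0/15 (42.78.0.0 - 42.79.255.255) -> EDGE1
More-specific entries that do NOT match:
  42.79.252.32/28 (42.79.252.32 - 42.79.252.47) does not contain 42.79.252.15
  42.95.252.0/28 (42.95.252.0 - 42.95.252.15) does not contain 42.79.252.15
  106.79.252.0/24 (106.79.252.0 - 106.79.252.255) does not contain 42.79.252.15
  42.79.248.0/24 (42.79.248.0 - 42.79.248.255) does not contain 42.79.252.15
Longest matching prefix is /15 -> next hop EDGE1.

EDGE1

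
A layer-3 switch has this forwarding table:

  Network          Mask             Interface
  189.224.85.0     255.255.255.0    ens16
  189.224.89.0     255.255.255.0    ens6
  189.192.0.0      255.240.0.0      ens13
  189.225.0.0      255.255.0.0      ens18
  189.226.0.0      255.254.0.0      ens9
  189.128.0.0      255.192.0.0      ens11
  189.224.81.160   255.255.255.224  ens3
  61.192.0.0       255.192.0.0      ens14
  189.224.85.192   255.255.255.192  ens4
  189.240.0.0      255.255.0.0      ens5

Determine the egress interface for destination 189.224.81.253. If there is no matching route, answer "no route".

no route

No entry's prefix contains 189.224.81.253; there is no default route.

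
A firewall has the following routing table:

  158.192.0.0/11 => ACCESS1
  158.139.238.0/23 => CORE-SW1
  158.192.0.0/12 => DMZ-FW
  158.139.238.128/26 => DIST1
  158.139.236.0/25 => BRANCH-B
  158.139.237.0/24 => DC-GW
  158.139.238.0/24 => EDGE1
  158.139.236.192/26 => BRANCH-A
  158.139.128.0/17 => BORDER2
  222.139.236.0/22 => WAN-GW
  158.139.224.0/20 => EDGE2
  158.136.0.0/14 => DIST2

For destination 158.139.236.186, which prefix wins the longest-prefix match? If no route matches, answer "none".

Entries matching 158.139.236.186:
  158.136.0.0/14 (158.136.0.0 - 158.139.255.255)
  158.139.128.0/17 (158.139.128.0 - 158.139.255.255)
  158.139.224.0/20 (158.139.224.0 - 158.139.239.255)
Most specific is 158.139.224.0/20.

158.139.224.0/20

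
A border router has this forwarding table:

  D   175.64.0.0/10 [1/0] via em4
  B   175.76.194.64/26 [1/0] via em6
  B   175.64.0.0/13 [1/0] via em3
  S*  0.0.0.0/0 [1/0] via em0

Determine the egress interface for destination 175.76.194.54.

Routes whose prefix contains 175.76.194.54:
  0.0.0.0/0 (default, matches everything) -> em0
  175.64.0.0/10 (175.64.0.0 - 175.127.255.255) -> em4
More-specific entries that do NOT match:
  175.76.194.64/26 (175.76.194.64 - 175.76.194.127) does not contain 175.76.194.54
  175.64.0.0/13 (175.64.0.0 - 175.71.255.255) does not contain 175.76.194.54
Longest matching prefix is /10 -> interface em4.

em4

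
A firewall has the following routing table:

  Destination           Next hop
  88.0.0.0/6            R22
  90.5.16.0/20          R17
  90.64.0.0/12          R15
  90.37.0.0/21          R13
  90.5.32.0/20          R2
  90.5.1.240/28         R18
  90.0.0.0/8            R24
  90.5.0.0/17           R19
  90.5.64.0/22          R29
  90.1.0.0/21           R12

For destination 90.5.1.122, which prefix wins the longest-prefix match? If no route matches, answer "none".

90.5.0.0/17

Entries matching 90.5.1.122:
  88.0.0.0/6 (88.0.0.0 - 91.255.255.255)
  90.0.0.0/8 (90.0.0.0 - 90.255.255.255)
  90.5.0.0/17 (90.5.0.0 - 90.5.127.255)
Most specific is 90.5.0.0/17.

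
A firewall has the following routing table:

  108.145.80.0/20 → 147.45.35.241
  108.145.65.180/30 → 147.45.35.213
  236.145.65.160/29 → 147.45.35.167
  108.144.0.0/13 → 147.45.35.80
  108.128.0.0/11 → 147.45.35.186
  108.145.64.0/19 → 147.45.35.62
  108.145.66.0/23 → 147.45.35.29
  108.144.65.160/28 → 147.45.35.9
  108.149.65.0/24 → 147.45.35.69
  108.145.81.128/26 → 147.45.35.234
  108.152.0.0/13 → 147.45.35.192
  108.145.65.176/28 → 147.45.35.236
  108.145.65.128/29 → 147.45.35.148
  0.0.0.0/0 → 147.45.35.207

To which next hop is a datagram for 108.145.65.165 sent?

147.45.35.62

Routes whose prefix contains 108.145.65.165:
  0.0.0.0/0 (default, matches everything) -> 147.45.35.207
  108.128.0.0/11 (108.128.0.0 - 108.159.255.255) -> 147.45.35.186
  108.144.0.0/13 (108.144.0.0 - 108.151.255.255) -> 147.45.35.80
  108.145.64.0/19 (108.145.64.0 - 108.145.95.255) -> 147.45.35.62
More-specific entries that do NOT match:
  108.145.65.180/30 (108.145.65.180 - 108.145.65.183) does not contain 108.145.65.165
  236.145.65.160/29 (236.145.65.160 - 236.145.65.167) does not contain 108.145.65.165
  108.145.65.128/29 (108.145.65.128 - 108.145.65.135) does not contain 108.145.65.165
  108.144.65.160/28 (108.144.65.160 - 108.144.65.175) does not contain 108.145.65.165
  108.145.65.176/28 (108.145.65.176 - 108.145.65.191) does not contain 108.145.65.165
  108.145.81.128/26 (108.145.81.128 - 108.145.81.191) does not contain 108.145.65.165
  108.149.65.0/24 (108.149.65.0 - 108.149.65.255) does not contain 108.145.65.165
  108.145.66.0/23 (108.145.66.0 - 108.145.67.255) does not contain 108.145.65.165
  108.145.80.0/20 (108.145.80.0 - 108.145.95.255) does not contain 108.145.65.165
Longest matching prefix is /19 -> next hop 147.45.35.62.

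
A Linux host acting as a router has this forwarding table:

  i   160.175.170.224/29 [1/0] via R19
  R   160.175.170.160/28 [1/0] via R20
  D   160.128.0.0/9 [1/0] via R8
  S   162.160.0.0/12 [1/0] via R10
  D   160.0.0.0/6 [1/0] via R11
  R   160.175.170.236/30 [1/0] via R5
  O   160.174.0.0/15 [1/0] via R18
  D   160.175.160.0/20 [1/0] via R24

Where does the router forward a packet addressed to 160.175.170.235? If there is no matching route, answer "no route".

Routes whose prefix contains 160.175.170.235:
  160.0.0.0/6 (160.0.0.0 - 163.255.255.255) -> R11
  160.128.0.0/9 (160.128.0.0 - 160.255.255.255) -> R8
  160.174.0.0/15 (160.174.0.0 - 160.175.255.255) -> R18
  160.175.160.0/20 (160.175.160.0 - 160.175.175.255) -> R24
More-specific entries that do NOT match:
  160.175.170.236/30 (160.175.170.236 - 160.175.170.239) does not contain 160.175.170.235
  160.175.170.224/29 (160.175.170.224 - 160.175.170.231) does not contain 160.175.170.235
  160.175.170.160/28 (160.175.170.160 - 160.175.170.175) does not contain 160.175.170.235
Longest matching prefix is /20 -> next hop R24.

R24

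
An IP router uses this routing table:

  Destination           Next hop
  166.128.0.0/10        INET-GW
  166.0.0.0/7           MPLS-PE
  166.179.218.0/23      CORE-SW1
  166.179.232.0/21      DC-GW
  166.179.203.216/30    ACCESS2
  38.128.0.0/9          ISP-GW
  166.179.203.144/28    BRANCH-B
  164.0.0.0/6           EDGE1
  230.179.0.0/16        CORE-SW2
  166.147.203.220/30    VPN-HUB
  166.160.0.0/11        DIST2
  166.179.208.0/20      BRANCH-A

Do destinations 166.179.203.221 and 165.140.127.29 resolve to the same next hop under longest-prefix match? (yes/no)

no

166.179.203.221: longest match 166.160.0.0/11 -> DIST2
165.140.127.29: longest match 164.0.0.0/6 -> EDGE1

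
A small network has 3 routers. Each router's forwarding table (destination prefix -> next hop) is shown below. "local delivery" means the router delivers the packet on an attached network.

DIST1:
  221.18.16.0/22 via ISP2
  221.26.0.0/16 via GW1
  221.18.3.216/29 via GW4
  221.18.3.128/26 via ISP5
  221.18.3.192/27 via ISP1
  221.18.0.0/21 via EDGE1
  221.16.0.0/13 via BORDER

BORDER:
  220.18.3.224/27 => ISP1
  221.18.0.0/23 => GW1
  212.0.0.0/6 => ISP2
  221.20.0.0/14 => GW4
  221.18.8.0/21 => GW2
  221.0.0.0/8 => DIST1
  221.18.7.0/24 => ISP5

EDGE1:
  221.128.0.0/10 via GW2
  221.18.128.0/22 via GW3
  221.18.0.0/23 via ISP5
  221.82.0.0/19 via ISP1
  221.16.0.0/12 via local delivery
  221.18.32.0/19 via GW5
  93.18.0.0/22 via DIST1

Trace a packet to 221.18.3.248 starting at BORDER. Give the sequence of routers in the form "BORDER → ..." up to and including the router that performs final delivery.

BORDER → DIST1 → EDGE1

At BORDER: longest match for 221.18.3.248 is 221.0.0.0/8 -> DIST1
At DIST1: longest match for 221.18.3.248 is 221.18.0.0/21 -> EDGE1
At EDGE1: longest match for 221.18.3.248 is 221.16.0.0/12 -> local delivery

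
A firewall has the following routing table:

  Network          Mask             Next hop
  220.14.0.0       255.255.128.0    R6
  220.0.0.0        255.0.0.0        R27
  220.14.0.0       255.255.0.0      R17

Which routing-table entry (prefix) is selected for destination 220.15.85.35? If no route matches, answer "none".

Entries matching 220.15.85.35:
  220.0.0.0/8 (220.0.0.0 - 220.255.255.255)
Most specific is 220.0.0.0/8.

220.0.0.0/8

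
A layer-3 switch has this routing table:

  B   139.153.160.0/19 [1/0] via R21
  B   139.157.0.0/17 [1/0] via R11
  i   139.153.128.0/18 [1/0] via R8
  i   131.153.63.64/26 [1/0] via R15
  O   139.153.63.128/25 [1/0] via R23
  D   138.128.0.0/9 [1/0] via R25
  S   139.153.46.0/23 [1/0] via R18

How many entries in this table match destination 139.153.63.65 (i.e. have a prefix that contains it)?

0

No listed prefix contains 139.153.63.65.
Total matching entries: 0.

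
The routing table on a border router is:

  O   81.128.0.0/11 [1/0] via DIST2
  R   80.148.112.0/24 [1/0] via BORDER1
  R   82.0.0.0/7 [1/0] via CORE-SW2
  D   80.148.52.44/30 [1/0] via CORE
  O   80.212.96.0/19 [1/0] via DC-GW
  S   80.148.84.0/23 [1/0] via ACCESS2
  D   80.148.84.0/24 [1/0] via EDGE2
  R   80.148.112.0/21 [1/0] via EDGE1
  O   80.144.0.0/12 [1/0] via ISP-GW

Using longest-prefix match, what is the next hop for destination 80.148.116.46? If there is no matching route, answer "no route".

Routes whose prefix contains 80.148.116.46:
  80.144.0.0/12 (80.144.0.0 - 80.159.255.255) -> ISP-GW
  80.148.112.0/21 (80.148.112.0 - 80.148.119.255) -> EDGE1
More-specific entries that do NOT match:
  80.148.52.44/30 (80.148.52.44 - 80.148.52.47) does not contain 80.148.116.46
  80.148.112.0/24 (80.148.112.0 - 80.148.112.255) does not contain 80.148.116.46
  80.148.84.0/24 (80.148.84.0 - 80.148.84.255) does not contain 80.148.116.46
  80.148.84.0/23 (80.148.84.0 - 80.148.85.255) does not contain 80.148.116.46
Longest matching prefix is /21 -> next hop EDGE1.

EDGE1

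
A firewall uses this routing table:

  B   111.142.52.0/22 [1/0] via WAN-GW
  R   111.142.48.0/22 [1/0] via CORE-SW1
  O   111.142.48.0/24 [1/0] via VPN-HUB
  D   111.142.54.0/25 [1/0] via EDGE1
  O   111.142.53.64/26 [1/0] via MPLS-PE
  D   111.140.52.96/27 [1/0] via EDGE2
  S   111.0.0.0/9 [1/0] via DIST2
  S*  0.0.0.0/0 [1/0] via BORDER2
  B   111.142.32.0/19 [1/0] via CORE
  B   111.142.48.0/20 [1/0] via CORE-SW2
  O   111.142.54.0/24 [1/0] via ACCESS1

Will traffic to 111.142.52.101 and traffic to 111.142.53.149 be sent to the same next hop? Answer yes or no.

yes

111.142.52.101: longest match 111.142.52.0/22 -> WAN-GW
111.142.53.149: longest match 111.142.52.0/22 -> WAN-GW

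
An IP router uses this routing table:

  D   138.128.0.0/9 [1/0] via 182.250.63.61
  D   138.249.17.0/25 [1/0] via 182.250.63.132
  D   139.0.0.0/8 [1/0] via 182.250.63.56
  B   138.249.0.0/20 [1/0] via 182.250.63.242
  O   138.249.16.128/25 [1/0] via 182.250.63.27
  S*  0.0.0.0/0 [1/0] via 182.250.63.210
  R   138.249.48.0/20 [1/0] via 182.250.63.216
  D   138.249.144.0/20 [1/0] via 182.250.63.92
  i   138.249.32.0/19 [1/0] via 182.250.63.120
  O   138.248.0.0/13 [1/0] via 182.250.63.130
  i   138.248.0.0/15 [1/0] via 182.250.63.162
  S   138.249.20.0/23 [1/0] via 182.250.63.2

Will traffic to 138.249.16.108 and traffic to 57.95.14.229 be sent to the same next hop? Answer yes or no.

no

138.249.16.108: longest match 138.248.0.0/15 -> 182.250.63.162
57.95.14.229: longest match 0.0.0.0/0 -> 182.250.63.210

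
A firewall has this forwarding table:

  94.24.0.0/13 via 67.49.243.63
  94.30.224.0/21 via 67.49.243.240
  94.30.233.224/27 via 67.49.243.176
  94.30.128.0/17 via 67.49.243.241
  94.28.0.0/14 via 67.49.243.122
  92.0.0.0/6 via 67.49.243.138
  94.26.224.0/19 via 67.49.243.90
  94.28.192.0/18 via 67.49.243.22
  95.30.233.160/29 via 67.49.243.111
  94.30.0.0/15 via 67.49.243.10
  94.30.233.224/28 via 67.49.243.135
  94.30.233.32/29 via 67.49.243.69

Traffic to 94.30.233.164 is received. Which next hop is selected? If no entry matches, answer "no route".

67.49.243.241

Routes whose prefix contains 94.30.233.164:
  92.0.0.0/6 (92.0.0.0 - 95.255.255.255) -> 67.49.243.138
  94.24.0.0/13 (94.24.0.0 - 94.31.255.255) -> 67.49.243.63
  94.28.0.0/14 (94.28.0.0 - 94.31.255.255) -> 67.49.243.122
  94.30.0.0/15 (94.30.0.0 - 94.31.255.255) -> 67.49.243.10
  94.30.128.0/17 (94.30.128.0 - 94.30.255.255) -> 67.49.243.241
More-specific entries that do NOT match:
  95.30.233.160/29 (95.30.233.160 - 95.30.233.167) does not contain 94.30.233.164
  94.30.233.32/29 (94.30.233.32 - 94.30.233.39) does not contain 94.30.233.164
  94.30.233.224/28 (94.30.233.224 - 94.30.233.239) does not contain 94.30.233.164
  94.30.233.224/27 (94.30.233.224 - 94.30.233.255) does not contain 94.30.233.164
  94.30.224.0/21 (94.30.224.0 - 94.30.231.255) does not contain 94.30.233.164
  94.26.224.0/19 (94.26.224.0 - 94.26.255.255) does not contain 94.30.233.164
  94.28.192.0/18 (94.28.192.0 - 94.28.255.255) does not contain 94.30.233.164
Longest matching prefix is /17 -> next hop 67.49.243.241.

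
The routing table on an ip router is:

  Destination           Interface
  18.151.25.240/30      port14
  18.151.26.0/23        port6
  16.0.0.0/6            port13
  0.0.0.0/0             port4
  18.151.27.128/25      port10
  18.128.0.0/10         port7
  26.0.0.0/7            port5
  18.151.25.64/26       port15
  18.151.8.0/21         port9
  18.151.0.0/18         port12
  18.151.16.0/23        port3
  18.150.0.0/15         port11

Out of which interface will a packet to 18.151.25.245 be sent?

Routes whose prefix contains 18.151.25.245:
  0.0.0.0/0 (default, matches everything) -> port4
  16.0.0.0/6 (16.0.0.0 - 19.255.255.255) -> port13
  18.128.0.0/10 (18.128.0.0 - 18.191.255.255) -> port7
  18.150.0.0/15 (18.150.0.0 - 18.151.255.255) -> port11
  18.151.0.0/18 (18.151.0.0 - 18.151.63.255) -> port12
More-specific entries that do NOT match:
  18.151.25.240/30 (18.151.25.240 - 18.151.25.243) does not contain 18.151.25.245
  18.151.25.64/26 (18.151.25.64 - 18.151.25.127) does not contain 18.151.25.245
  18.151.27.128/25 (18.151.27.128 - 18.151.27.255) does not contain 18.151.25.245
  18.151.26.0/23 (18.151.26.0 - 18.151.27.255) does not contain 18.151.25.245
  18.151.16.0/23 (18.151.16.0 - 18.151.17.255) does not contain 18.151.25.245
  18.151.8.0/21 (18.151.8.0 - 18.151.15.255) does not contain 18.151.25.245
Longest matching prefix is /18 -> interface port12.

port12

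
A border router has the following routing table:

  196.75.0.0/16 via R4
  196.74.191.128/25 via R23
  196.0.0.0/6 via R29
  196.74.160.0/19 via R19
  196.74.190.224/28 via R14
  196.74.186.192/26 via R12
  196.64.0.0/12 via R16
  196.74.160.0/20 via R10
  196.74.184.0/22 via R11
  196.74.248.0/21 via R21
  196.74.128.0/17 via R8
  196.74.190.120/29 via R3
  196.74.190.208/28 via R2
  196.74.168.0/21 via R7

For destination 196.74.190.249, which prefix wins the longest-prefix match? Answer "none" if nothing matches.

Entries matching 196.74.190.249:
  196.0.0.0/6 (196.0.0.0 - 199.255.255.255)
  196.64.0.0/12 (196.64.0.0 - 196.79.255.255)
  196.74.128.0/17 (196.74.128.0 - 196.74.255.255)
  196.74.160.0/19 (196.74.160.0 - 196.74.191.255)
Most specific is 196.74.160.0/19.

196.74.160.0/19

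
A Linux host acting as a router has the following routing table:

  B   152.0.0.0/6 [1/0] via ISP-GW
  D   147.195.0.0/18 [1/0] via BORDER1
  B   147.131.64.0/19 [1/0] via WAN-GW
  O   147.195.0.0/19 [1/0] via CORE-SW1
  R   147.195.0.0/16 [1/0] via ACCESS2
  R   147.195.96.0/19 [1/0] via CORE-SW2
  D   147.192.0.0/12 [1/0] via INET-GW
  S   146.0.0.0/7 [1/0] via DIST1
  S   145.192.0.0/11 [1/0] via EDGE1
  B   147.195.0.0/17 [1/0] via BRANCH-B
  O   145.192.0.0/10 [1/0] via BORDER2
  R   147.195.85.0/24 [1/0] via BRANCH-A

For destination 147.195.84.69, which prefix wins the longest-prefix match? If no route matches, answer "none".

147.195.0.0/17

Entries matching 147.195.84.69:
  146.0.0.0/7 (146.0.0.0 - 147.255.255.255)
  147.192.0.0/12 (147.192.0.0 - 147.207.255.255)
  147.195.0.0/16 (147.195.0.0 - 147.195.255.255)
  147.195.0.0/17 (147.195.0.0 - 147.195.127.255)
Most specific is 147.195.0.0/17.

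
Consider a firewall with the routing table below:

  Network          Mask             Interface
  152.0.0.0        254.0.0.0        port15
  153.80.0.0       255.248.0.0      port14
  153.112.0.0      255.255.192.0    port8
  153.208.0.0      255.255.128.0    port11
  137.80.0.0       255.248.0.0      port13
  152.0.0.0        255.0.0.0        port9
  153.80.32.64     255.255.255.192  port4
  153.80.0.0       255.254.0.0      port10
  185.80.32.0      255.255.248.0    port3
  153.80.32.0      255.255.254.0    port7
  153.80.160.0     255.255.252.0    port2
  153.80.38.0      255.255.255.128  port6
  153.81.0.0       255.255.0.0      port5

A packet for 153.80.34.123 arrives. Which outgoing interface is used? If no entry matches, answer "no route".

Routes whose prefix contains 153.80.34.123:
  152.0.0.0/7 (152.0.0.0 - 153.255.255.255) -> port15
  153.80.0.0/13 (153.80.0.0 - 153.87.255.255) -> port14
  153.80.0.0/15 (153.80.0.0 - 153.81.255.255) -> port10
More-specific entries that do NOT match:
  153.80.32.64/26 (153.80.32.64 - 153.80.32.127) does not contain 153.80.34.123
  153.80.38.0/25 (153.80.38.0 - 153.80.38.127) does not contain 153.80.34.123
  153.80.32.0/23 (153.80.32.0 - 153.80.33.255) does not contain 153.80.34.123
  153.80.160.0/22 (153.80.160.0 - 153.80.163.255) does not contain 153.80.34.123
  185.80.32.0/21 (185.80.32.0 - 185.80.39.255) does not contain 153.80.34.123
  153.112.0.0/18 (153.112.0.0 - 153.112.63.255) does not contain 153.80.34.123
  153.208.0.0/17 (153.208.0.0 - 153.208.127.255) does not contain 153.80.34.123
  153.81.0.0/16 (153.81.0.0 - 153.81.255.255) does not contain 153.80.34.123
Longest matching prefix is /15 -> interface port10.

port10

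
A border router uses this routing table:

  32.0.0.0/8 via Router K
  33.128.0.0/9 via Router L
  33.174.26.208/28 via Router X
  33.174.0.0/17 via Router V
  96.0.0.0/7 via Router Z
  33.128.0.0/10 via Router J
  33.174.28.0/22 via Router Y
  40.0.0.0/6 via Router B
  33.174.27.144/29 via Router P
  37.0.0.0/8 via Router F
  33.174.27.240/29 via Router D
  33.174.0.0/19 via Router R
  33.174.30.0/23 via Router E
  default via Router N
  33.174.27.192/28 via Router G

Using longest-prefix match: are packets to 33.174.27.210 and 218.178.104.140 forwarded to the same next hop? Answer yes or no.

33.174.27.210: longest match 33.174.0.0/19 -> Router R
218.178.104.140: longest match 0.0.0.0/0 -> Router N

no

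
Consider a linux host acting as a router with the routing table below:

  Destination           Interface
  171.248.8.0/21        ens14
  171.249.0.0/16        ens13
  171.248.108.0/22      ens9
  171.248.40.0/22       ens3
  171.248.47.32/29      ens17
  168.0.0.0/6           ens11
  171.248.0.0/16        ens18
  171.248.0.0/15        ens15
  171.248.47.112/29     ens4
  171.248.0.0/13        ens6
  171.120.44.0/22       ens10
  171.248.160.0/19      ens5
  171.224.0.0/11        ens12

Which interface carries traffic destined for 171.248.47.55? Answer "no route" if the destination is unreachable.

ens18

Routes whose prefix contains 171.248.47.55:
  168.0.0.0/6 (168.0.0.0 - 171.255.255.255) -> ens11
  171.224.0.0/11 (171.224.0.0 - 171.255.255.255) -> ens12
  171.248.0.0/13 (171.248.0.0 - 171.255.255.255) -> ens6
  171.248.0.0/15 (171.248.0.0 - 171.249.255.255) -> ens15
  171.248.0.0/16 (171.248.0.0 - 171.248.255.255) -> ens18
More-specific entries that do NOT match:
  171.248.47.32/29 (171.248.47.32 - 171.248.47.39) does not contain 171.248.47.55
  171.248.47.112/29 (171.248.47.112 - 171.248.47.119) does not contain 171.248.47.55
  171.248.108.0/22 (171.248.108.0 - 171.248.111.255) does not contain 171.248.47.55
  171.248.40.0/22 (171.248.40.0 - 171.248.43.255) does not contain 171.248.47.55
  171.120.44.0/22 (171.120.44.0 - 171.120.47.255) does not contain 171.248.47.55
  171.248.8.0/21 (171.248.8.0 - 171.248.15.255) does not contain 171.248.47.55
  171.248.160.0/19 (171.248.160.0 - 171.248.191.255) does not contain 171.248.47.55
Longest matching prefix is /16 -> interface ens18.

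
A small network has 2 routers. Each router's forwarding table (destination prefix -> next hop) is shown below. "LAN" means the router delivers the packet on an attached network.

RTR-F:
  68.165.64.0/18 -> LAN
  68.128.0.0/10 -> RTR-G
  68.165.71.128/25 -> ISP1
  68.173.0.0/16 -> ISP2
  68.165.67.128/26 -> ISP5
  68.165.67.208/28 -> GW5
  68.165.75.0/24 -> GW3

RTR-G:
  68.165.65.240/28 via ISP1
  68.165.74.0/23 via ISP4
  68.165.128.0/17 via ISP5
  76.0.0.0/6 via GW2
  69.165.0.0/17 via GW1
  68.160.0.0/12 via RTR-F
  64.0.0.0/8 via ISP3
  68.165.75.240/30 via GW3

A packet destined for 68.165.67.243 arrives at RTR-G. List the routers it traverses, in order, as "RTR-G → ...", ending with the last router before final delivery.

RTR-G → RTR-F

At RTR-G: longest match for 68.165.67.243 is 68.160.0.0/12 -> RTR-F
At RTR-F: longest match for 68.165.67.243 is 68.165.64.0/18 -> LAN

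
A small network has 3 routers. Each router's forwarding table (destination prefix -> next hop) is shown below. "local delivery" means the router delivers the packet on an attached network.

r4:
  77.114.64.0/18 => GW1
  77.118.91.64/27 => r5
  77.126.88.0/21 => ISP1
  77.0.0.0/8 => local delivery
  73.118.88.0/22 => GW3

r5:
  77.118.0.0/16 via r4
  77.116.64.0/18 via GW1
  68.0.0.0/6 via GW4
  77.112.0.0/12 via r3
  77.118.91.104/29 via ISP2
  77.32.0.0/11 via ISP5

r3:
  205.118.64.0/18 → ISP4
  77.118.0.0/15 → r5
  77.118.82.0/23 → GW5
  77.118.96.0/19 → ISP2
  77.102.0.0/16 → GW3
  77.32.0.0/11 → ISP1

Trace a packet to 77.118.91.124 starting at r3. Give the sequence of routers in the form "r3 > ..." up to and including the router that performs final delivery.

r3 > r5 > r4

At r3: longest match for 77.118.91.124 is 77.118.0.0/15 -> r5
At r5: longest match for 77.118.91.124 is 77.118.0.0/16 -> r4
At r4: longest match for 77.118.91.124 is 77.0.0.0/8 -> local delivery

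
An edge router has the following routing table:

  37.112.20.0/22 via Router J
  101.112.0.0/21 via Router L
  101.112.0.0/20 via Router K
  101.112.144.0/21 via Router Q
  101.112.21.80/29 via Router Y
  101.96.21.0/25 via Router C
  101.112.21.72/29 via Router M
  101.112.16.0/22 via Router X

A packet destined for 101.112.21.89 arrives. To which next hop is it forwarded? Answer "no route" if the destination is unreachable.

No entry's prefix contains 101.112.21.89; there is no default route.

no route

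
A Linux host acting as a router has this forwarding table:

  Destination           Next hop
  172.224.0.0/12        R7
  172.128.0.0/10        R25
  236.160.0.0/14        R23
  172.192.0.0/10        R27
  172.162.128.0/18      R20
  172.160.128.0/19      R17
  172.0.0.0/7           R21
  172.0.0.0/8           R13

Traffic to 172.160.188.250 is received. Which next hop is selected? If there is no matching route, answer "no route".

Routes whose prefix contains 172.160.188.250:
  172.0.0.0/7 (172.0.0.0 - 173.255.255.255) -> R21
  172.0.0.0/8 (172.0.0.0 - 172.255.255.255) -> R13
  172.128.0.0/10 (172.128.0.0 - 172.191.255.255) -> R25
More-specific entries that do NOT match:
  172.160.128.0/19 (172.160.128.0 - 172.160.159.255) does not contain 172.160.188.250
  172.162.128.0/18 (172.162.128.0 - 172.162.191.255) does not contain 172.160.188.250
  236.160.0.0/14 (236.160.0.0 - 236.163.255.255) does not contain 172.160.188.250
  172.224.0.0/12 (172.224.0.0 - 172.239.255.255) does not contain 172.160.188.250
Longest matching prefix is /10 -> next hop R25.

R25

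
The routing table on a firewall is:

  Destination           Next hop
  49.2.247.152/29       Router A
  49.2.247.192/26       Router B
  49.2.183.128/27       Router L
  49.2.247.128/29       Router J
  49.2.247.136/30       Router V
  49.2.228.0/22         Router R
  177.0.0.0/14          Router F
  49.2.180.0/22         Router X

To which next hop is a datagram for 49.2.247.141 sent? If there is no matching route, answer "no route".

no route

No entry's prefix contains 49.2.247.141; there is no default route.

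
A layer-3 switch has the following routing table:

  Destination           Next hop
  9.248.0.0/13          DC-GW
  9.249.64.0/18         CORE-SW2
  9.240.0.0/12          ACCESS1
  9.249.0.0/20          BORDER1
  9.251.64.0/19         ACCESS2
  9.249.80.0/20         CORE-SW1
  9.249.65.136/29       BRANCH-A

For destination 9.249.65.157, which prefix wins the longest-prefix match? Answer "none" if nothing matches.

9.249.64.0/18

Entries matching 9.249.65.157:
  9.240.0.0/12 (9.240.0.0 - 9.255.255.255)
  9.248.0.0/13 (9.248.0.0 - 9.255.255.255)
  9.249.64.0/18 (9.249.64.0 - 9.249.127.255)
Most specific is 9.249.64.0/18.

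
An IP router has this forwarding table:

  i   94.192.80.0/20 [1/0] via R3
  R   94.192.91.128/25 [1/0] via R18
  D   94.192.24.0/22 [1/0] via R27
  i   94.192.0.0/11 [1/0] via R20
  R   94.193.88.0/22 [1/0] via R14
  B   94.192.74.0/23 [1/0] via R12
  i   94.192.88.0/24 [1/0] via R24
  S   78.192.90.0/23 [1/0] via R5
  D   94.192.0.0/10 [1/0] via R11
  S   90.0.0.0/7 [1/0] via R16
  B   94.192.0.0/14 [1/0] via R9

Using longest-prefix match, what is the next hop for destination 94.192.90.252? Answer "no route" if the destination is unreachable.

Routes whose prefix contains 94.192.90.252:
  94.192.0.0/10 (94.192.0.0 - 94.255.255.255) -> R11
  94.192.0.0/11 (94.192.0.0 - 94.223.255.255) -> R20
  94.192.0.0/14 (94.192.0.0 - 94.195.255.255) -> R9
  94.192.80.0/20 (94.192.80.0 - 94.192.95.255) -> R3
More-specific entries that do NOT match:
  94.192.91.128/25 (94.192.91.128 - 94.192.91.255) does not contain 94.192.90.252
  94.192.88.0/24 (94.192.88.0 - 94.192.88.255) does not contain 94.192.90.252
  94.192.74.0/23 (94.192.74.0 - 94.192.75.255) does not contain 94.192.90.252
  78.192.90.0/23 (78.192.90.0 - 78.192.91.255) does not contain 94.192.90.252
  94.192.24.0/22 (94.192.24.0 - 94.192.27.255) does not contain 94.192.90.252
  94.193.88.0/22 (94.193.88.0 - 94.193.91.255) does not contain 94.192.90.252
Longest matching prefix is /20 -> next hop R3.

R3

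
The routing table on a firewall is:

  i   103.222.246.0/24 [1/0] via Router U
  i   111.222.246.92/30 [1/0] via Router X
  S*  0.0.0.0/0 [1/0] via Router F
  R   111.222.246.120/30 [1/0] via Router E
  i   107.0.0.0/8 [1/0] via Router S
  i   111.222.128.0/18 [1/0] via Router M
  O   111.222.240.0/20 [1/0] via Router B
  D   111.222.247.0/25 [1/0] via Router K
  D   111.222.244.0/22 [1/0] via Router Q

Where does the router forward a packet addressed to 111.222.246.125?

Router Q

Routes whose prefix contains 111.222.246.125:
  0.0.0.0/0 (default, matches everything) -> Router F
  111.222.240.0/20 (111.222.240.0 - 111.222.255.255) -> Router B
  111.222.244.0/22 (111.222.244.0 - 111.222.247.255) -> Router Q
More-specific entries that do NOT match:
  111.222.246.92/30 (111.222.246.92 - 111.222.246.95) does not contain 111.222.246.125
  111.222.246.120/30 (111.222.246.120 - 111.222.246.123) does not contain 111.222.246.125
  111.222.247.0/25 (111.222.247.0 - 111.222.247.127) does not contain 111.222.246.125
  103.222.246.0/24 (103.222.246.0 - 103.222.246.255) does not contain 111.222.246.125
Longest matching prefix is /22 -> next hop Router Q.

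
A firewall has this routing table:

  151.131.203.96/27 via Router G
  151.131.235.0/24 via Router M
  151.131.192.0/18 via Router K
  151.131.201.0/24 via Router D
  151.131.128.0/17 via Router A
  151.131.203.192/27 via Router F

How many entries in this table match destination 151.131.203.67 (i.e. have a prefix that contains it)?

Prefixes containing 151.131.203.67:
  151.131.128.0/17 (151.131.128.0 - 151.131.255.255)
  151.131.192.0/18 (151.131.192.0 - 151.131.255.255)
Total matching entries: 2.

2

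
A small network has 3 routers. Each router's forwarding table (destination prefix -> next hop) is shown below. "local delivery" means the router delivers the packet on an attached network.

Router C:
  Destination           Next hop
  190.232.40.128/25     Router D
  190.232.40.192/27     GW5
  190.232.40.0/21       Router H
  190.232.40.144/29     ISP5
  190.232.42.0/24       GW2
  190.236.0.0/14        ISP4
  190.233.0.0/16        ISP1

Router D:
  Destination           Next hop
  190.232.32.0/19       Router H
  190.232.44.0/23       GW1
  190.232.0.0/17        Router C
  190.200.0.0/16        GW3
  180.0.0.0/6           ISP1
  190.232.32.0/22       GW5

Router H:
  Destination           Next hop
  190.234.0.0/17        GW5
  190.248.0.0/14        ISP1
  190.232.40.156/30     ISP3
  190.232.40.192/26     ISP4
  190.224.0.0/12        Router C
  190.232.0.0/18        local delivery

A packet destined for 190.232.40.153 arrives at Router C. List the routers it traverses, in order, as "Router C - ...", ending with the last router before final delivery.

Router C - Router D - Router H

At Router C: longest match for 190.232.40.153 is 190.232.40.128/25 -> Router D
At Router D: longest match for 190.232.40.153 is 190.232.32.0/19 -> Router H
At Router H: longest match for 190.232.40.153 is 190.232.0.0/18 -> local delivery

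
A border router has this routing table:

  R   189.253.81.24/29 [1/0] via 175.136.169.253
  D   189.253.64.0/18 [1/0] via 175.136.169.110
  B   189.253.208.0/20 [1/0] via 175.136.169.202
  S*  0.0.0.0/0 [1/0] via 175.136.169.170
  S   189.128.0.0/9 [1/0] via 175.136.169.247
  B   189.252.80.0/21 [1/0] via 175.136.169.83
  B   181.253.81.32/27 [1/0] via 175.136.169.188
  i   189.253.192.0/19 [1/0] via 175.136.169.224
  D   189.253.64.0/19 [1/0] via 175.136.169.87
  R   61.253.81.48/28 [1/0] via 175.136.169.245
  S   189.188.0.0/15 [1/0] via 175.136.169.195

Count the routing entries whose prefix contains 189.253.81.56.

4

Prefixes containing 189.253.81.56:
  0.0.0.0/0 (default, matches everything)
  189.128.0.0/9 (189.128.0.0 - 189.255.255.255)
  189.253.64.0/18 (189.253.64.0 - 189.253.127.255)
  189.253.64.0/19 (189.253.64.0 - 189.253.95.255)
Total matching entries: 4.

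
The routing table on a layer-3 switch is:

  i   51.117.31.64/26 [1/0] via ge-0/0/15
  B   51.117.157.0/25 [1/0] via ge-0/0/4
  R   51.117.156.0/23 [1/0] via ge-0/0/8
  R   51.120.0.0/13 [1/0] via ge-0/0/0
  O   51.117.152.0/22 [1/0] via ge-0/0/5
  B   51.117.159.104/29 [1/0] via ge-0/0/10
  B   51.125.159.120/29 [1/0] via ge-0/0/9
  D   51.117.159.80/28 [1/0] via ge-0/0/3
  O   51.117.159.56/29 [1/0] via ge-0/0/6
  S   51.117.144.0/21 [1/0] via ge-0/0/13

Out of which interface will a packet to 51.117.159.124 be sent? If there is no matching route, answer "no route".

No entry's prefix contains 51.117.159.124; there is no default route.

no route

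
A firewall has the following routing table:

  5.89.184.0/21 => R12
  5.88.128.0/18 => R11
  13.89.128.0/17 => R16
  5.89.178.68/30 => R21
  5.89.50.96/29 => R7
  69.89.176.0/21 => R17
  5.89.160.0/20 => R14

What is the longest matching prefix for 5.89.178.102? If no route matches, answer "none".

5.89.178.102 is outside every listed prefix and there is no default route.

none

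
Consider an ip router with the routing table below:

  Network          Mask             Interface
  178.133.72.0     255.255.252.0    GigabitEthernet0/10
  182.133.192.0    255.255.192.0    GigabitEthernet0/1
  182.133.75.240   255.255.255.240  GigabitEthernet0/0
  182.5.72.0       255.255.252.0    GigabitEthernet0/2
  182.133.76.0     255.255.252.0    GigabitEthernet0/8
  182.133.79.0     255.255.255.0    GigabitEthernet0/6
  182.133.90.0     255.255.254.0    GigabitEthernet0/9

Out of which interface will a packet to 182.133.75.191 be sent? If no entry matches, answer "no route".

No entry's prefix contains 182.133.75.191; there is no default route.

no route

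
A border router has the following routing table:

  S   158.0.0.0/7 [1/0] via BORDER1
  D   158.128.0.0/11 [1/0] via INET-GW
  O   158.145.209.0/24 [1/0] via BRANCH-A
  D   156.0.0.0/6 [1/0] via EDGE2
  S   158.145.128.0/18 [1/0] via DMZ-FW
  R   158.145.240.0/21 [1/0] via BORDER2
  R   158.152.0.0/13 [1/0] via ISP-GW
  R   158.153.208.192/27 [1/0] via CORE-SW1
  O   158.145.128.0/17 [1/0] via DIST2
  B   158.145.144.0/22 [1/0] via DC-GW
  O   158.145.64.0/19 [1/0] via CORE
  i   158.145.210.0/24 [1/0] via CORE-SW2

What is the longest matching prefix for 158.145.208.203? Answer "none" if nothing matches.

Entries matching 158.145.208.203:
  156.0.0.0/6 (156.0.0.0 - 159.255.255.255)
  158.0.0.0/7 (158.0.0.0 - 159.255.255.255)
  158.128.0.0/11 (158.128.0.0 - 158.159.255.255)
  158.145.128.0/17 (158.145.128.0 - 158.145.255.255)
Most specific is 158.145.128.0/17.

158.145.128.0/17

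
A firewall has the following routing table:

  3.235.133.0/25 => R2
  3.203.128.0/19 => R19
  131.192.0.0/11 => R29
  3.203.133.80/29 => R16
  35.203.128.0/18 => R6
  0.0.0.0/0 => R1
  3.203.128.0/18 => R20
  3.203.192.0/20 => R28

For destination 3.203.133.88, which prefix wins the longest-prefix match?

Entries matching 3.203.133.88:
  0.0.0.0/0 (default, matches everything)
  3.203.128.0/18 (3.203.128.0 - 3.203.191.255)
  3.203.128.0/19 (3.203.128.0 - 3.203.159.255)
Most specific is 3.203.128.0/19.

3.203.128.0/19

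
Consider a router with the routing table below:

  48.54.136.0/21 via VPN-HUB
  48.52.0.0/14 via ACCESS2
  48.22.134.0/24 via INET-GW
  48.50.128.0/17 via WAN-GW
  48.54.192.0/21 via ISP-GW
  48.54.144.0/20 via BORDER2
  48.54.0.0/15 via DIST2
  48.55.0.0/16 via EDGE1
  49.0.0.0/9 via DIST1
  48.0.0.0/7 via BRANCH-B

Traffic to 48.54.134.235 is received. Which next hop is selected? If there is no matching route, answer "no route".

DIST2

Routes whose prefix contains 48.54.134.235:
  48.0.0.0/7 (48.0.0.0 - 49.255.255.255) -> BRANCH-B
  48.52.0.0/14 (48.52.0.0 - 48.55.255.255) -> ACCESS2
  48.54.0.0/15 (48.54.0.0 - 48.55.255.255) -> DIST2
More-specific entries that do NOT match:
  48.22.134.0/24 (48.22.134.0 - 48.22.134.255) does not contain 48.54.134.235
  48.54.136.0/21 (48.54.136.0 - 48.54.143.255) does not contain 48.54.134.235
  48.54.192.0/21 (48.54.192.0 - 48.54.199.255) does not contain 48.54.134.235
  48.54.144.0/20 (48.54.144.0 - 48.54.159.255) does not contain 48.54.134.235
  48.50.128.0/17 (48.50.128.0 - 48.50.255.255) does not contain 48.54.134.235
  48.55.0.0/16 (48.55.0.0 - 48.55.255.255) does not contain 48.54.134.235
Longest matching prefix is /15 -> next hop DIST2.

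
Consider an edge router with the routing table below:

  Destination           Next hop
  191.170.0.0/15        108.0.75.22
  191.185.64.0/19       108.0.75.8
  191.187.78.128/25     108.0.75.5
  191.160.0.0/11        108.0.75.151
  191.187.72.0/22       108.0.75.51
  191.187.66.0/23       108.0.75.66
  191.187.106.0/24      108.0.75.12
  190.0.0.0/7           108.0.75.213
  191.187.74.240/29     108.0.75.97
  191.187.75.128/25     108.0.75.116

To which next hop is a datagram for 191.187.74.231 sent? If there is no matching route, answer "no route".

108.0.75.51

Routes whose prefix contains 191.187.74.231:
  190.0.0.0/7 (190.0.0.0 - 191.255.255.255) -> 108.0.75.213
  191.160.0.0/11 (191.160.0.0 - 191.191.255.255) -> 108.0.75.151
  191.187.72.0/22 (191.187.72.0 - 191.187.75.255) -> 108.0.75.51
More-specific entries that do NOT match:
  191.187.74.240/29 (191.187.74.240 - 191.187.74.247) does not contain 191.187.74.231
  191.187.78.128/25 (191.187.78.128 - 191.187.78.255) does not contain 191.187.74.231
  191.187.75.128/25 (191.187.75.128 - 191.187.75.255) does not contain 191.187.74.231
  191.187.106.0/24 (191.187.106.0 - 191.187.106.255) does not contain 191.187.74.231
  191.187.66.0/23 (191.187.66.0 - 191.187.67.255) does not contain 191.187.74.231
Longest matching prefix is /22 -> next hop 108.0.75.51.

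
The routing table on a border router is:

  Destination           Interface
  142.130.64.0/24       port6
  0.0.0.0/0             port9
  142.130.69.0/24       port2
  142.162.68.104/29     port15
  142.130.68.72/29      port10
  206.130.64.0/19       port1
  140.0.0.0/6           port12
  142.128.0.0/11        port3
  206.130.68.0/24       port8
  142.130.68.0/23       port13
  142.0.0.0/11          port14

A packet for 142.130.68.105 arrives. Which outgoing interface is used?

port13

Routes whose prefix contains 142.130.68.105:
  0.0.0.0/0 (default, matches everything) -> port9
  140.0.0.0/6 (140.0.0.0 - 143.255.255.255) -> port12
  142.128.0.0/11 (142.128.0.0 - 142.159.255.255) -> port3
  142.130.68.0/23 (142.130.68.0 - 142.130.69.255) -> port13
More-specific entries that do NOT match:
  142.162.68.104/29 (142.162.68.104 - 142.162.68.111) does not contain 142.130.68.105
  142.130.68.72/29 (142.130.68.72 - 142.130.68.79) does not contain 142.130.68.105
  142.130.64.0/24 (142.130.64.0 - 142.130.64.255) does not contain 142.130.68.105
  142.130.69.0/24 (142.130.69.0 - 142.130.69.255) does not contain 142.130.68.105
  206.130.68.0/24 (206.130.68.0 - 206.130.68.255) does not contain 142.130.68.105
Longest matching prefix is /23 -> interface port13.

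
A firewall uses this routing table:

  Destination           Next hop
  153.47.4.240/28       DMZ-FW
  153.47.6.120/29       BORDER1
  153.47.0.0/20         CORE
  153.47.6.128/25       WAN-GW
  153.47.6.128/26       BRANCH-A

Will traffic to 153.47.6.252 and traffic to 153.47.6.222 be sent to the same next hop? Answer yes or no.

153.47.6.252: longest match 153.47.6.128/25 -> WAN-GW
153.47.6.222: longest match 153.47.6.128/25 -> WAN-GW

yes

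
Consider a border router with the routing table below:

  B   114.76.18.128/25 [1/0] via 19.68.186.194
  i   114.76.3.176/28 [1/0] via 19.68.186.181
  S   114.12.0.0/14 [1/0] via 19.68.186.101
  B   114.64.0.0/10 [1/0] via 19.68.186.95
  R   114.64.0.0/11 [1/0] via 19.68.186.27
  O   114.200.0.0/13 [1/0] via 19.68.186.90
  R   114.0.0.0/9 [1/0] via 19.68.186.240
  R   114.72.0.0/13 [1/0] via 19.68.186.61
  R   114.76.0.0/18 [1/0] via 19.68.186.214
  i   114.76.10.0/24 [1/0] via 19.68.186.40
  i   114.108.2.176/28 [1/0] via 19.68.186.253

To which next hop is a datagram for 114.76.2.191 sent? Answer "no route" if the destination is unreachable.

Routes whose prefix contains 114.76.2.191:
  114.0.0.0/9 (114.0.0.0 - 114.127.255.255) -> 19.68.186.240
  114.64.0.0/10 (114.64.0.0 - 114.127.255.255) -> 19.68.186.95
  114.64.0.0/11 (114.64.0.0 - 114.95.255.255) -> 19.68.186.27
  114.72.0.0/13 (114.72.0.0 - 114.79.255.255) -> 19.68.186.61
  114.76.0.0/18 (114.76.0.0 - 114.76.63.255) -> 19.68.186.214
More-specific entries that do NOT match:
  114.76.3.176/28 (114.76.3.176 - 114.76.3.191) does not contain 114.76.2.191
  114.108.2.176/28 (114.108.2.176 - 114.108.2.191) does not contain 114.76.2.191
  114.76.18.128/25 (114.76.18.128 - 114.76.18.255) does not contain 114.76.2.191
  114.76.10.0/24 (114.76.10.0 - 114.76.10.255) does not contain 114.76.2.191
Longest matching prefix is /18 -> next hop 19.68.186.214.

19.68.186.214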